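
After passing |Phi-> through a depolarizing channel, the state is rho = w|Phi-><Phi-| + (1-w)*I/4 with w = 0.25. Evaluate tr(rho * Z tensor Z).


|Phi-> = (|00> - |11>)/sqrt(2)
For the pure Bell state, <Z_A Z_B> = +1 (Bell-state Pauli correlator).
The maximally-mixed part I/4 has tr(I/4 * P tensor P) = 0 for any traceless Pauli P.
So <Z_A Z_B>_rho = w * (+1) + (1 - w) * 0
= 0.25 * (+1)
= 0.2500

0.2500


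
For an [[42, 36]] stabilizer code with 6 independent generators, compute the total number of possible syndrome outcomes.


Each stabilizer generator gives a binary (+1 or -1) measurement outcome.
With 6 independent generators:
Total syndromes = 2^6
= 64

64


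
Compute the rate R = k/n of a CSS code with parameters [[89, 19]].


Code rate R = k/n
= 19/89
= 0.2135

0.2135


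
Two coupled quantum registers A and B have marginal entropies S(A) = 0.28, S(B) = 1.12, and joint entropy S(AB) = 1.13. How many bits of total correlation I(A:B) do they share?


I(A:B) = S(A) + S(B) - S(AB)
= 0.28 + 1.12 - 1.13
= 0.2700

0.2700


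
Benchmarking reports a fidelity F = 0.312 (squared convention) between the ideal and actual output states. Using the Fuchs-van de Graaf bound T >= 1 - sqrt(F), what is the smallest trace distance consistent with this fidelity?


Fuchs-van de Graaf (squared-fidelity convention): 1 - sqrt(F) <= T <= sqrt(1 - F).
Lower bound: T >= 1 - sqrt(F)
sqrt(F) = sqrt(0.312) = 0.5586
T >= 1 - 0.5586
T >= 0.4414

0.4414


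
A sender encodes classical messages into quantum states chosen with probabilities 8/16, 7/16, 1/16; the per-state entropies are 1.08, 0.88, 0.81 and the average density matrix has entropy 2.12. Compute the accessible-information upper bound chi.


chi = S(rho) - sum_i p_i * S(rho_i)
Weighted entropy = 8/16 * 1.08 + 7/16 * 0.88 + 1/16 * 0.81
= 0.9756
chi = 2.12 - 0.9756
= 1.1444

1.1444


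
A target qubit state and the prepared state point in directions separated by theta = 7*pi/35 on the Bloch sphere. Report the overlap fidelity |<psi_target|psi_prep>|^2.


For states separated by angle theta on Bloch sphere:
F = cos^2(theta/2)
theta = 7*pi/35 = 0.6283
theta/2 = 0.3142
cos(theta/2) = 0.9511
F = 0.9045

0.9045


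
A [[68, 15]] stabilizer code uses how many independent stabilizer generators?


For an [[n,k]] stabilizer code:
Number of stabilizer generators = n - k
= 68 - 15
= 53

53


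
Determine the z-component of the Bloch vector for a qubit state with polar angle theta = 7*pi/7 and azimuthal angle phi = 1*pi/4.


theta = 3.1416, phi = 0.7854
r_z = cos(theta) = -1.0000

-1.0000


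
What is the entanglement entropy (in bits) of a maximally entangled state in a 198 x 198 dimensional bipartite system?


For a maximally entangled state in d x d:
S = log2(d) = log2(198)
= 7.6294

7.6294


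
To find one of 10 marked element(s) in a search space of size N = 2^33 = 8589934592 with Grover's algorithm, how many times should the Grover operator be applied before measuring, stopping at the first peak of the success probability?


After j Grover iterations the success probability is P(j) = sin^2((2j+1)*theta), where sin(theta) = sqrt(k/N).
N = 2^33 = 8589934592, k = 10
sin(theta) = sqrt(k/N) = 3.41196896e-05
theta = arcsin(sqrt(k/N)) = 3.41196896e-05 rad
P(j) reaches its first maximum when (2j+1)*theta is as close as possible to pi/2, i.e. j = round(pi/(4*theta) - 1/2).
pi/(4*theta) - 1/2 = 23018.4129
(For comparison, the common estimate pi/4 * sqrt(N/k) = 23018.9129; the exact maximiser is used here.)
Optimal iterations = 23018

23018


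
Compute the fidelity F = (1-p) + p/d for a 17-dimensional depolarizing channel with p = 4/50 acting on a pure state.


F = (1-p) + p/d
= (1 - 0.0800) + 0.0800/17
= 0.9200 + 0.0047
= 0.9247

0.9247


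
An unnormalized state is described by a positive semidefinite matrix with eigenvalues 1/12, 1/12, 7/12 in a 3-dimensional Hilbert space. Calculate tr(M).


tr(M) = sum of eigenvalues
= 1/12 + 1/12 + 7/12
= 9/12
= 0.7500

0.7500


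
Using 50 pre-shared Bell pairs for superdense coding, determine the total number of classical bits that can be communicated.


Superdense coding allows 2 classical bits per shared entangled pair.
50 pair(s) -> 2 * 50 = 100 classical bits

100


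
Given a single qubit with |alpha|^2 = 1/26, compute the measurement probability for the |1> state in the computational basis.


|alpha|^2 = 1/26 = 0.0385
|beta|^2 = 1 - 1/26 = 25/26 = 0.9615
P(|1>) = |beta|^2 = 0.9615

0.9615


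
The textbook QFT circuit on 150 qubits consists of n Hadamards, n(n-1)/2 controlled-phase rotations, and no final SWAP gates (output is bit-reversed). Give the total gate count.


Hadamard gates: 150
Controlled rotations: n*(n-1)/2 = 150*149/2 = 11175
SWAP gates: 0 (omitted)
Total = 150 + 11175
= 11325

11325


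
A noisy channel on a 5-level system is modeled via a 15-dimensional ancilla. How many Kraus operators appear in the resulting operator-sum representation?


Tracing out the environment in an orthonormal basis {|i>_E} gives Kraus operators K_i = <i|_E U |0>_E.
Number of Kraus operators = dim(H_env) = d_env
= 15

15


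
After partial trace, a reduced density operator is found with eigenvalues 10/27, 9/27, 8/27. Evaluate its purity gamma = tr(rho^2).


tr(rho^2) = sum of eigenvalues squared
= (10/27)^2 + (9/27)^2 + (8/27)^2
= (100 + 81 + 64) / 729
= 245/729
= 0.3361

0.3361


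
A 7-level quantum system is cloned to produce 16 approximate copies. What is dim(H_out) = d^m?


Output space = H^(tensor 16) where dim(H) = 7
dim = 7^16
= 49 (after 2 factors)
= 343 (after 3 factors)
= 2401 (after 4 factors)
= 16807 (after 5 factors)
= 117649 (after 6 factors)
= 823543 (after 7 factors)
= 5764801 (after 8 factors)
= 40353607 (after 9 factors)
= 282475249 (after 10 factors)
= 1977326743 (after 11 factors)
= 13841287201 (after 12 factors)
= 96889010407 (after 13 factors)
= 678223072849 (after 14 factors)
= 4747561509943 (after 15 factors)
= 33232930569601 (after 16 factors)
= 33232930569601

33232930569601


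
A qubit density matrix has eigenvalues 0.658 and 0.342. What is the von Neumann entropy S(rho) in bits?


S = -p*log2(p) - (1-p)*log2(1-p)
p = 0.6580, 1-p = 0.3420
= -0.6580 * log2(0.6580) - 0.3420 * log2(0.3420)
= -(-0.3973) - (-0.5294)
= 0.9267

0.9267


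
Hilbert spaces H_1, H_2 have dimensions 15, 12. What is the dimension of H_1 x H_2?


dim(H_1 x H_2) = 15 * 12
= 180

180


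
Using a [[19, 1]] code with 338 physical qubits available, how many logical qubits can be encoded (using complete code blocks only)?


Each code block uses 19 physical qubits for 1 logical qubit(s).
Number of complete blocks = floor(338 / 19) = 17
Logical qubits = 17 * 1
= 17

17


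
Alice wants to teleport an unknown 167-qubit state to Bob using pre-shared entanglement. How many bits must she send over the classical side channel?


Quantum teleportation requires 2 classical bits per qubit teleported.
167 qubit(s) -> 2 * 167 = 334 classical bits

334


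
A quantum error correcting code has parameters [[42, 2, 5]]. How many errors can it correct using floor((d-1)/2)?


Code parameters: [[42, 2, 5]], distance d = 5.
Number of correctable errors = floor((d-1)/2)
= floor((5 - 1)/2)
= floor(4/2)
= 2

2


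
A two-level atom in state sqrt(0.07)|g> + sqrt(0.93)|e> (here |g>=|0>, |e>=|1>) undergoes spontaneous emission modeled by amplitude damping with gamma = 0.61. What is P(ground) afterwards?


For amplitude damping with parameter gamma on state sqrt(a)|0> + sqrt(b)|1>:
alpha^2 = 0.07, beta^2 = 0.93
P(|0>) = alpha^2 + gamma * beta^2
= 0.07 + 0.61 * 0.93
= 0.07 + 0.5673
= 0.6373

0.6373


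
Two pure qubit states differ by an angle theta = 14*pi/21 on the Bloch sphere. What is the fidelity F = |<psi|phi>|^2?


For states separated by angle theta on Bloch sphere:
F = cos^2(theta/2)
theta = 14*pi/21 = 2.0944
theta/2 = 1.0472
cos(theta/2) = 0.5000
F = 0.2500

0.2500


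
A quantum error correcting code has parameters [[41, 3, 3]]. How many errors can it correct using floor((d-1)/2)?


Code parameters: [[41, 3, 3]], distance d = 3.
Number of correctable errors = floor((d-1)/2)
= floor((3 - 1)/2)
= floor(2/2)
= 1

1


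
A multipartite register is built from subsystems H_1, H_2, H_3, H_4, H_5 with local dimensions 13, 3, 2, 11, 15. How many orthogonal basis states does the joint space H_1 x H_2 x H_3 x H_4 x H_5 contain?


dim(H_1 x H_2 x H_3 x H_4 x H_5) = 13 * 3 * 2 * 11 * 15
= 39 * 2 * 11 * 15
= 78 * 11 * 15
= 858 * 15
= 12870

12870


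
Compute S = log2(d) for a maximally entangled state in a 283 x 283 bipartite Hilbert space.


For a maximally entangled state in d x d:
S = log2(d) = log2(283)
= 8.1447

8.1447


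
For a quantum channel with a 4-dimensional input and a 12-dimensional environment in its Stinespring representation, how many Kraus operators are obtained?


Tracing out the environment in an orthonormal basis {|i>_E} gives Kraus operators K_i = <i|_E U |0>_E.
Number of Kraus operators = dim(H_env) = d_env
= 12

12


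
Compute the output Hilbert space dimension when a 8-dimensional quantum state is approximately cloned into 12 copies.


Output space = H^(tensor 12) where dim(H) = 8
dim = 8^12
= 64 (after 2 factors)
= 512 (after 3 factors)
= 4096 (after 4 factors)
= 32768 (after 5 factors)
= 262144 (after 6 factors)
= 2097152 (after 7 factors)
= 16777216 (after 8 factors)
= 134217728 (after 9 factors)
= 1073741824 (after 10 factors)
= 8589934592 (after 11 factors)
= 68719476736 (after 12 factors)
= 68719476736

68719476736


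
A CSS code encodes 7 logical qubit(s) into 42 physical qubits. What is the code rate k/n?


Code rate R = k/n
= 7/42
= 0.1667

0.1667


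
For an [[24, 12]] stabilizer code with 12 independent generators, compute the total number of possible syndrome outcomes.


Each stabilizer generator gives a binary (+1 or -1) measurement outcome.
With 12 independent generators:
Total syndromes = 2^12
= 4096

4096


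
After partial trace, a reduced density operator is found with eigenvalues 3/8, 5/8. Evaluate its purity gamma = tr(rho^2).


tr(rho^2) = sum of eigenvalues squared
= (3/8)^2 + (5/8)^2
= (9 + 25) / 64
= 34/64
= 0.5312

0.5312


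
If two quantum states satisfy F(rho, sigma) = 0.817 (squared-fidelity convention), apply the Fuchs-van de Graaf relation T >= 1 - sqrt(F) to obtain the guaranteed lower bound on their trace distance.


Fuchs-van de Graaf (squared-fidelity convention): 1 - sqrt(F) <= T <= sqrt(1 - F).
Lower bound: T >= 1 - sqrt(F)
sqrt(F) = sqrt(0.817) = 0.9039
T >= 1 - 0.9039
T >= 0.0961

0.0961


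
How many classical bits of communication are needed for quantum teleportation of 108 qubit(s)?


Quantum teleportation requires 2 classical bits per qubit teleported.
108 qubit(s) -> 2 * 108 = 216 classical bits

216


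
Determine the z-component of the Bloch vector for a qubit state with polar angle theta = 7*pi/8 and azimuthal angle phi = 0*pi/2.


theta = 2.7489, phi = 0.0000
r_z = cos(theta) = -0.9239

-0.9239


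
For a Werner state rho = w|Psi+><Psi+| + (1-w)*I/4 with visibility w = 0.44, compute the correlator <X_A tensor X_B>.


|Psi+> = (|01> + |10>)/sqrt(2)
For the pure Bell state, <X_A X_B> = +1 (Bell-state Pauli correlator).
The maximally-mixed part I/4 has tr(I/4 * P tensor P) = 0 for any traceless Pauli P.
So <X_A X_B>_rho = w * (+1) + (1 - w) * 0
= 0.44 * (+1)
= 0.4400

0.4400


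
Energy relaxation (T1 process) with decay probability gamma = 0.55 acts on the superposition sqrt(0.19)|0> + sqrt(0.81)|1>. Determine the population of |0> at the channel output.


For amplitude damping with parameter gamma on state sqrt(a)|0> + sqrt(b)|1>:
alpha^2 = 0.19, beta^2 = 0.81
P(|0>) = alpha^2 + gamma * beta^2
= 0.19 + 0.55 * 0.81
= 0.19 + 0.4455
= 0.6355

0.6355


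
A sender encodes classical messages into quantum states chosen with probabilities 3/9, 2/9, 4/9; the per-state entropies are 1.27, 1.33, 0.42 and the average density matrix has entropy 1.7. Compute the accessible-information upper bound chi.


chi = S(rho) - sum_i p_i * S(rho_i)
Weighted entropy = 3/9 * 1.27 + 2/9 * 1.33 + 4/9 * 0.42
= 0.9056
chi = 1.7 - 0.9056
= 0.7944

0.7944


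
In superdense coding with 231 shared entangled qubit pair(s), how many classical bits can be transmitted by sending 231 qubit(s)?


Superdense coding allows 2 classical bits per shared entangled pair.
231 pair(s) -> 2 * 231 = 462 classical bits

462


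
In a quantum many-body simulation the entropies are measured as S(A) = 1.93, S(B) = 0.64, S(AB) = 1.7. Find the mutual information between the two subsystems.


I(A:B) = S(A) + S(B) - S(AB)
= 1.93 + 0.64 - 1.7
= 0.8700

0.8700


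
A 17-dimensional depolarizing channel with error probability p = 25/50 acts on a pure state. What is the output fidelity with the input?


F = (1-p) + p/d
= (1 - 0.5000) + 0.5000/17
= 0.5000 + 0.0294
= 0.5294

0.5294


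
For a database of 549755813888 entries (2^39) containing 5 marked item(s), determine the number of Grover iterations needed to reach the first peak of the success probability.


After j Grover iterations the success probability is P(j) = sin^2((2j+1)*theta), where sin(theta) = sqrt(k/N).
N = 2^39 = 549755813888, k = 5
sin(theta) = sqrt(k/N) = 3.015782986e-06
theta = arcsin(sqrt(k/N)) = 3.015782986e-06 rad
P(j) reaches its first maximum when (2j+1)*theta is as close as possible to pi/2, i.e. j = round(pi/(4*theta) - 1/2).
pi/(4*theta) - 1/2 = 260428.7706
(For comparison, the common estimate pi/4 * sqrt(N/k) = 260429.2706; the exact maximiser is used here.)
Optimal iterations = 260429

260429


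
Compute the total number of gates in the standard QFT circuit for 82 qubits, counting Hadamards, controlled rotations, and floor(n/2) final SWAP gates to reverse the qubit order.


Hadamard gates: 82
Controlled rotations: n*(n-1)/2 = 82*81/2 = 3321
SWAP gates: floor(n/2) = floor(82/2) = 41
Total = 82 + 3321 + 41
= 3444

3444


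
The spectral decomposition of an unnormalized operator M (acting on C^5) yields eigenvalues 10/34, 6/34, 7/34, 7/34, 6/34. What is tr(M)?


tr(M) = sum of eigenvalues
= 10/34 + 6/34 + 7/34 + 7/34 + 6/34
= 36/34
= 1.0588

1.0588


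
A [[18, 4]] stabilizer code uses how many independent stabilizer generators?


For an [[n,k]] stabilizer code:
Number of stabilizer generators = n - k
= 18 - 4
= 14

14


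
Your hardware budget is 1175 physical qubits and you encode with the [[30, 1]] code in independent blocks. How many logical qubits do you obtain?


Each code block uses 30 physical qubits for 1 logical qubit(s).
Number of complete blocks = floor(1175 / 30) = 39
Logical qubits = 39 * 1
= 39

39


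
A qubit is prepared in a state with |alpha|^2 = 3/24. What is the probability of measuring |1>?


|alpha|^2 = 3/24 = 0.1250
|beta|^2 = 1 - 3/24 = 21/24 = 0.8750
P(|1>) = |beta|^2 = 0.8750

0.8750


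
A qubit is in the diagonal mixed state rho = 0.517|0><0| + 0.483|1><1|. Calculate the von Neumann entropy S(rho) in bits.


S = -p*log2(p) - (1-p)*log2(1-p)
p = 0.5170, 1-p = 0.4830
= -0.5170 * log2(0.5170) - 0.4830 * log2(0.4830)
= -(-0.4921) - (-0.5071)
= 0.9992

0.9992


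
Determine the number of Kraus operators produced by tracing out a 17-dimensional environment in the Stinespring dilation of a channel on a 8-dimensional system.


Tracing out the environment in an orthonormal basis {|i>_E} gives Kraus operators K_i = <i|_E U |0>_E.
Number of Kraus operators = dim(H_env) = d_env
= 17

17


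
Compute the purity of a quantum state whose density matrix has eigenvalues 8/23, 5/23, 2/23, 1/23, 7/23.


tr(rho^2) = sum of eigenvalues squared
= (8/23)^2 + (5/23)^2 + (2/23)^2 + (1/23)^2 + (7/23)^2
= (64 + 25 + 4 + 1 + 49) / 529
= 143/529
= 0.2703

0.2703


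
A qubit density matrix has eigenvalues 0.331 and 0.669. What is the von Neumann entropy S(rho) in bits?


S = -p*log2(p) - (1-p)*log2(1-p)
p = 0.3310, 1-p = 0.6690
= -0.3310 * log2(0.3310) - 0.6690 * log2(0.6690)
= -(-0.5280) - (-0.3880)
= 0.9159

0.9159


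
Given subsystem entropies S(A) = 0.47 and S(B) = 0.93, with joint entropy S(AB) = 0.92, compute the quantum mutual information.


I(A:B) = S(A) + S(B) - S(AB)
= 0.47 + 0.93 - 0.92
= 0.4800

0.4800


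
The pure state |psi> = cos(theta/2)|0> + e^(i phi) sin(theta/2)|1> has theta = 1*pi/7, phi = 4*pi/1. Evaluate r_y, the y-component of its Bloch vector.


theta = 0.4488, phi = 12.5664
r_y = sin(theta)*sin(phi) = 0.4339 * 0.0000
r_y = 0.0000

0.0000


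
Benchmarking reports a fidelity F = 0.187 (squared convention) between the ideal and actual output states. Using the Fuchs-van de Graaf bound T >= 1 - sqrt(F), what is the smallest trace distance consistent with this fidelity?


Fuchs-van de Graaf (squared-fidelity convention): 1 - sqrt(F) <= T <= sqrt(1 - F).
Lower bound: T >= 1 - sqrt(F)
sqrt(F) = sqrt(0.187) = 0.4324
T >= 1 - 0.4324
T >= 0.5676

0.5676


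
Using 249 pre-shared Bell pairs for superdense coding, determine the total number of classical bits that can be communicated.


Superdense coding allows 2 classical bits per shared entangled pair.
249 pair(s) -> 2 * 249 = 498 classical bits

498


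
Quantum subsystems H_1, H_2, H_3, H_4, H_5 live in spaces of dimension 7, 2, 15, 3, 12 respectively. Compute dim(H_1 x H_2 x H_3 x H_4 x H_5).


dim(H_1 x H_2 x H_3 x H_4 x H_5) = 7 * 2 * 15 * 3 * 12
= 14 * 15 * 3 * 12
= 210 * 3 * 12
= 630 * 12
= 7560

7560


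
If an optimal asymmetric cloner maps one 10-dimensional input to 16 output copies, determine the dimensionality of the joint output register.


Output space = H^(tensor 16) where dim(H) = 10
dim = 10^16
= 100 (after 2 factors)
= 1000 (after 3 factors)
= 10000 (after 4 factors)
= 100000 (after 5 factors)
= 1000000 (after 6 factors)
= 10000000 (after 7 factors)
= 100000000 (after 8 factors)
= 1000000000 (after 9 factors)
= 10000000000 (after 10 factors)
= 100000000000 (after 11 factors)
= 1000000000000 (after 12 factors)
= 10000000000000 (after 13 factors)
= 100000000000000 (after 14 factors)
= 1000000000000000 (after 15 factors)
= 10000000000000000 (after 16 factors)
= 10000000000000000

10000000000000000


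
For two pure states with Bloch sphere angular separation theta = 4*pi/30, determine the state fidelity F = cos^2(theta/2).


For states separated by angle theta on Bloch sphere:
F = cos^2(theta/2)
theta = 4*pi/30 = 0.4189
theta/2 = 0.2094
cos(theta/2) = 0.9781
F = 0.9568

0.9568


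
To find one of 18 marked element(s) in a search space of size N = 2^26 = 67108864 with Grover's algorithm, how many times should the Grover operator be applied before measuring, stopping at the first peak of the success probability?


After j Grover iterations the success probability is P(j) = sin^2((2j+1)*theta), where sin(theta) = sqrt(k/N).
N = 2^26 = 67108864, k = 18
sin(theta) = sqrt(k/N) = 0.0005179004745
theta = arcsin(sqrt(k/N)) = 0.0005179004977 rad
P(j) reaches its first maximum when (2j+1)*theta is as close as possible to pi/2, i.e. j = round(pi/(4*theta) - 1/2).
pi/(4*theta) - 1/2 = 1516.0040
(For comparison, the common estimate pi/4 * sqrt(N/k) = 1516.5040; the exact maximiser is used here.)
Optimal iterations = 1516

1516


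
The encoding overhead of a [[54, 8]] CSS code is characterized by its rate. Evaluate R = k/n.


Code rate R = k/n
= 8/54
= 0.1481

0.1481


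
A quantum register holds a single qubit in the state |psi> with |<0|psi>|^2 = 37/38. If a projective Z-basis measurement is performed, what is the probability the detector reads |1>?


|alpha|^2 = 37/38 = 0.9737
|beta|^2 = 1 - 37/38 = 1/38 = 0.0263
P(|1>) = |beta|^2 = 0.0263

0.0263


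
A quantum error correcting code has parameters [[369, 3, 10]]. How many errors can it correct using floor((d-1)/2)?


Code parameters: [[369, 3, 10]], distance d = 10.
Number of correctable errors = floor((d-1)/2)
= floor((10 - 1)/2)
= floor(9/2)
= 4

4


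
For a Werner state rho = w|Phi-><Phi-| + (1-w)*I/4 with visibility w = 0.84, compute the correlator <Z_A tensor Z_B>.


|Phi-> = (|00> - |11>)/sqrt(2)
For the pure Bell state, <Z_A Z_B> = +1 (Bell-state Pauli correlator).
The maximally-mixed part I/4 has tr(I/4 * P tensor P) = 0 for any traceless Pauli P.
So <Z_A Z_B>_rho = w * (+1) + (1 - w) * 0
= 0.84 * (+1)
= 0.8400

0.8400


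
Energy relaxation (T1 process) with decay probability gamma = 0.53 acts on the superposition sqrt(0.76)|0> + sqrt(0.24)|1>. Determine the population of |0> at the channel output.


For amplitude damping with parameter gamma on state sqrt(a)|0> + sqrt(b)|1>:
alpha^2 = 0.76, beta^2 = 0.24
P(|0>) = alpha^2 + gamma * beta^2
= 0.76 + 0.53 * 0.24
= 0.76 + 0.1272
= 0.8872

0.8872


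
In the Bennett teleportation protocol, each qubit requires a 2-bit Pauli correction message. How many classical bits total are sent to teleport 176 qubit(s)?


Quantum teleportation requires 2 classical bits per qubit teleported.
176 qubit(s) -> 2 * 176 = 352 classical bits

352


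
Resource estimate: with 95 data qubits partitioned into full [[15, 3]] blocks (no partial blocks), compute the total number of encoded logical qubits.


Each code block uses 15 physical qubits for 3 logical qubit(s).
Number of complete blocks = floor(95 / 15) = 6
Logical qubits = 6 * 3
= 18

18


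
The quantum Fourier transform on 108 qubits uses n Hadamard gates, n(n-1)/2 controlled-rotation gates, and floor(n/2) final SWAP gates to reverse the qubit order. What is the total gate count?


Hadamard gates: 108
Controlled rotations: n*(n-1)/2 = 108*107/2 = 5778
SWAP gates: floor(n/2) = floor(108/2) = 54
Total = 108 + 5778 + 54
= 5940

5940


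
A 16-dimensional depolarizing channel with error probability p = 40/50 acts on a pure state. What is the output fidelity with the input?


F = (1-p) + p/d
= (1 - 0.8000) + 0.8000/16
= 0.2000 + 0.0500
= 0.2500

0.2500


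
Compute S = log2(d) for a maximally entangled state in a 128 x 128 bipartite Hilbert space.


For a maximally entangled state in d x d:
S = log2(d) = log2(128)
= 7.0000

7.0000


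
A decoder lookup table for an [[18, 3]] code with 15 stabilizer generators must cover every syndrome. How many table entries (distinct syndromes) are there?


Each stabilizer generator gives a binary (+1 or -1) measurement outcome.
With 15 independent generators:
Total syndromes = 2^15
= 32768

32768


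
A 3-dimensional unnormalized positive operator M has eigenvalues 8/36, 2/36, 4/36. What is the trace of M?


tr(M) = sum of eigenvalues
= 8/36 + 2/36 + 4/36
= 14/36
= 0.3889

0.3889


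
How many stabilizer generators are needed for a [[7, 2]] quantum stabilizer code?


For an [[n,k]] stabilizer code:
Number of stabilizer generators = n - k
= 7 - 2
= 5

5


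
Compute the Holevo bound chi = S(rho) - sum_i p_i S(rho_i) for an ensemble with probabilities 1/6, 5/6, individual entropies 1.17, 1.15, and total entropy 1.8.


chi = S(rho) - sum_i p_i * S(rho_i)
Weighted entropy = 1/6 * 1.17 + 5/6 * 1.15
= 1.1533
chi = 1.8 - 1.1533
= 0.6467

0.6467


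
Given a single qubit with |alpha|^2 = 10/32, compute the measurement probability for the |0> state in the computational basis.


|alpha|^2 = 10/32 = 0.3125
|beta|^2 = 1 - 10/32 = 22/32 = 0.6875
P(|0>) = |alpha|^2 = 0.3125

0.3125


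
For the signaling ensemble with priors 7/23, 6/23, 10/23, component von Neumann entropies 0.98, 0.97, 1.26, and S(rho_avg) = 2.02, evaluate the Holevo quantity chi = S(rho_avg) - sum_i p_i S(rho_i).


chi = S(rho) - sum_i p_i * S(rho_i)
Weighted entropy = 7/23 * 0.98 + 6/23 * 0.97 + 10/23 * 1.26
= 1.0991
chi = 2.02 - 1.0991
= 0.9209

0.9209


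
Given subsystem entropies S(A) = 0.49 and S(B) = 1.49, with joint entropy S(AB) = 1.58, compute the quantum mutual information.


I(A:B) = S(A) + S(B) - S(AB)
= 0.49 + 1.49 - 1.58
= 0.4000

0.4000


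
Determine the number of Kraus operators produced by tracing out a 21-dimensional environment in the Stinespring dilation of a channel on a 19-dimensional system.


Tracing out the environment in an orthonormal basis {|i>_E} gives Kraus operators K_i = <i|_E U |0>_E.
Number of Kraus operators = dim(H_env) = d_env
= 21

21


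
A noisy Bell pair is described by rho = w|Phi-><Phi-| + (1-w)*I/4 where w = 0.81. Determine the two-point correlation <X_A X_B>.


|Phi-> = (|00> - |11>)/sqrt(2)
For the pure Bell state, <X_A X_B> = -1 (Bell-state Pauli correlator).
The maximally-mixed part I/4 has tr(I/4 * P tensor P) = 0 for any traceless Pauli P.
So <X_A X_B>_rho = w * (-1) + (1 - w) * 0
= 0.81 * (-1)
= -0.8100

-0.8100


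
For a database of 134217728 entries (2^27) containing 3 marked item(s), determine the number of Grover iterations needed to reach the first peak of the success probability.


After j Grover iterations the success probability is P(j) = sin^2((2j+1)*theta), where sin(theta) = sqrt(k/N).
N = 2^27 = 134217728, k = 3
sin(theta) = sqrt(k/N) = 0.0001495049892
theta = arcsin(sqrt(k/N)) = 0.0001495049897 rad
P(j) reaches its first maximum when (2j+1)*theta is as close as possible to pi/2, i.e. j = round(pi/(4*theta) - 1/2).
pi/(4*theta) - 1/2 = 5252.8241
(For comparison, the common estimate pi/4 * sqrt(N/k) = 5253.3241; the exact maximiser is used here.)
Optimal iterations = 5253

5253


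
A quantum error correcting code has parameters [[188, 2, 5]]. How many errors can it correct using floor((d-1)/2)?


Code parameters: [[188, 2, 5]], distance d = 5.
Number of correctable errors = floor((d-1)/2)
= floor((5 - 1)/2)
= floor(4/2)
= 2

2


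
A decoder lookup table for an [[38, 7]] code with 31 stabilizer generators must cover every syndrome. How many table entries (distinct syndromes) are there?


Each stabilizer generator gives a binary (+1 or -1) measurement outcome.
With 31 independent generators:
Total syndromes = 2^31
= 2147483648

2147483648


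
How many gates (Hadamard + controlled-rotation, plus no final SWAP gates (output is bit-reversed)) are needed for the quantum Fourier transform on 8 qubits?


Hadamard gates: 8
Controlled rotations: n*(n-1)/2 = 8*7/2 = 28
SWAP gates: 0 (omitted)
Total = 8 + 28
= 36

36


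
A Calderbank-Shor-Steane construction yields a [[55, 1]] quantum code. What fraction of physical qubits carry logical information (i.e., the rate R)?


Code rate R = k/n
= 1/55
= 0.0182

0.0182


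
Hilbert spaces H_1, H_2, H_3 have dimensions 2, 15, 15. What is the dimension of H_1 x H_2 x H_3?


dim(H_1 x H_2 x H_3) = 2 * 15 * 15
= 30 * 15
= 450

450


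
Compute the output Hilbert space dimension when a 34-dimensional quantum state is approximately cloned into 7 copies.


Output space = H^(tensor 7) where dim(H) = 34
dim = 34^7
= 1156 (after 2 factors)
= 39304 (after 3 factors)
= 1336336 (after 4 factors)
= 45435424 (after 5 factors)
= 1544804416 (after 6 factors)
= 52523350144 (after 7 factors)
= 52523350144

52523350144


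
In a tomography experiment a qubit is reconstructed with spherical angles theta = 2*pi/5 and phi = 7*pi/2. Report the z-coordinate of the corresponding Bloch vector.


theta = 1.2566, phi = 10.9956
r_z = cos(theta) = 0.3090

0.3090


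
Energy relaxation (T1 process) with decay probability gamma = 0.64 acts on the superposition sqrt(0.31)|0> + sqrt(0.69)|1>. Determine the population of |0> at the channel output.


For amplitude damping with parameter gamma on state sqrt(a)|0> + sqrt(b)|1>:
alpha^2 = 0.31, beta^2 = 0.69
P(|0>) = alpha^2 + gamma * beta^2
= 0.31 + 0.64 * 0.69
= 0.31 + 0.4416
= 0.7516

0.7516


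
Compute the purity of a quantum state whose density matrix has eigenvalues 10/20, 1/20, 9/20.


tr(rho^2) = sum of eigenvalues squared
= (10/20)^2 + (1/20)^2 + (9/20)^2
= (100 + 1 + 81) / 400
= 182/400
= 0.4550

0.4550


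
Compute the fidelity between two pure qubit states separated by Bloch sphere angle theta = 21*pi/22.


For states separated by angle theta on Bloch sphere:
F = cos^2(theta/2)
theta = 21*pi/22 = 2.9988
theta/2 = 1.4994
cos(theta/2) = 0.0713
F = 0.0051

0.0051


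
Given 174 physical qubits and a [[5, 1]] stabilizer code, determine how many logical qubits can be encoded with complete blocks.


Each code block uses 5 physical qubits for 1 logical qubit(s).
Number of complete blocks = floor(174 / 5) = 34
Logical qubits = 34 * 1
= 34

34


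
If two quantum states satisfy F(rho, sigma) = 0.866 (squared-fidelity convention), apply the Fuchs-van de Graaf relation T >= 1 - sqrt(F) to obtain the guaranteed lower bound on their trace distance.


Fuchs-van de Graaf (squared-fidelity convention): 1 - sqrt(F) <= T <= sqrt(1 - F).
Lower bound: T >= 1 - sqrt(F)
sqrt(F) = sqrt(0.866) = 0.9306
T >= 1 - 0.9306
T >= 0.0694

0.0694


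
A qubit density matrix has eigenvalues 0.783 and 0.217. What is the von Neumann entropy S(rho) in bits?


S = -p*log2(p) - (1-p)*log2(1-p)
p = 0.7830, 1-p = 0.2170
= -0.7830 * log2(0.7830) - 0.2170 * log2(0.2170)
= -(-0.2763) - (-0.4783)
= 0.7547

0.7547


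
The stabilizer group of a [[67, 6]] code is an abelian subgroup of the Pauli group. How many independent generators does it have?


For an [[n,k]] stabilizer code:
Number of stabilizer generators = n - k
= 67 - 6
= 61

61


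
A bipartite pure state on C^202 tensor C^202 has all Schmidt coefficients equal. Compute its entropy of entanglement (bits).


For a maximally entangled state in d x d:
S = log2(d) = log2(202)
= 7.6582

7.6582


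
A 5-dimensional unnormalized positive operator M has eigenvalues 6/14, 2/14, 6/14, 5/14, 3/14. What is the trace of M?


tr(M) = sum of eigenvalues
= 6/14 + 2/14 + 6/14 + 5/14 + 3/14
= 22/14
= 1.5714

1.5714


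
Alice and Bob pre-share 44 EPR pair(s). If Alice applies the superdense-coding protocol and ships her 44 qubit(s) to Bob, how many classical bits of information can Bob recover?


Superdense coding allows 2 classical bits per shared entangled pair.
44 pair(s) -> 2 * 44 = 88 classical bits

88


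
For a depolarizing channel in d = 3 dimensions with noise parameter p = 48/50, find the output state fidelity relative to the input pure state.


F = (1-p) + p/d
= (1 - 0.9600) + 0.9600/3
= 0.0400 + 0.3200
= 0.3600

0.3600


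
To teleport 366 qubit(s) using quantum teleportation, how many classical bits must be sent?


Quantum teleportation requires 2 classical bits per qubit teleported.
366 qubit(s) -> 2 * 366 = 732 classical bits

732


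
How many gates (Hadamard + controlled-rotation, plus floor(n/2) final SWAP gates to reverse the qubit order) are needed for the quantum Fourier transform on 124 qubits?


Hadamard gates: 124
Controlled rotations: n*(n-1)/2 = 124*123/2 = 7626
SWAP gates: floor(n/2) = floor(124/2) = 62
Total = 124 + 7626 + 62
= 7812

7812


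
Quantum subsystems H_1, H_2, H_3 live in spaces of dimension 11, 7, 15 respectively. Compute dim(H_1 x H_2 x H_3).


dim(H_1 x H_2 x H_3) = 11 * 7 * 15
= 77 * 15
= 1155

1155


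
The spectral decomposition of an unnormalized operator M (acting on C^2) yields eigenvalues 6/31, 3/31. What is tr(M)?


tr(M) = sum of eigenvalues
= 6/31 + 3/31
= 9/31
= 0.2903

0.2903


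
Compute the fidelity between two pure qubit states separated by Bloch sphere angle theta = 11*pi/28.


For states separated by angle theta on Bloch sphere:
F = cos^2(theta/2)
theta = 11*pi/28 = 1.2342
theta/2 = 0.6171
cos(theta/2) = 0.8156
F = 0.6651

0.6651


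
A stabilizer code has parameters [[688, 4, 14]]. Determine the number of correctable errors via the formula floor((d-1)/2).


Code parameters: [[688, 4, 14]], distance d = 14.
Number of correctable errors = floor((d-1)/2)
= floor((14 - 1)/2)
= floor(13/2)
= 6

6


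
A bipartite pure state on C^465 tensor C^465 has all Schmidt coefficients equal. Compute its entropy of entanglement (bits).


For a maximally entangled state in d x d:
S = log2(d) = log2(465)
= 8.8611

8.8611


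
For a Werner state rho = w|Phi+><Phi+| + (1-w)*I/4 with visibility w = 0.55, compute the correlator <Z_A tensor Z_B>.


|Phi+> = (|00> + |11>)/sqrt(2)
For the pure Bell state, <Z_A Z_B> = +1 (Bell-state Pauli correlator).
The maximally-mixed part I/4 has tr(I/4 * P tensor P) = 0 for any traceless Pauli P.
So <Z_A Z_B>_rho = w * (+1) + (1 - w) * 0
= 0.55 * (+1)
= 0.5500

0.5500


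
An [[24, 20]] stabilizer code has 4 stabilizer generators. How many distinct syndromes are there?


Each stabilizer generator gives a binary (+1 or -1) measurement outcome.
With 4 independent generators:
Total syndromes = 2^4
= 16

16


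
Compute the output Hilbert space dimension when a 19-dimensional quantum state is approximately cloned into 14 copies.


Output space = H^(tensor 14) where dim(H) = 19
dim = 19^14
= 361 (after 2 factors)
= 6859 (after 3 factors)
= 130321 (after 4 factors)
= 2476099 (after 5 factors)
= 47045881 (after 6 factors)
= 893871739 (after 7 factors)
= 16983563041 (after 8 factors)
= 322687697779 (after 9 factors)
= 6131066257801 (after 10 factors)
= 116490258898219 (after 11 factors)
= 2213314919066161 (after 12 factors)
= 42052983462257059 (after 13 factors)
= 799006685782884121 (after 14 factors)
= 799006685782884121

799006685782884121


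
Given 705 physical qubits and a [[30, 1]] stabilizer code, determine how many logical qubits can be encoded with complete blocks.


Each code block uses 30 physical qubits for 1 logical qubit(s).
Number of complete blocks = floor(705 / 30) = 23
Logical qubits = 23 * 1
= 23

23


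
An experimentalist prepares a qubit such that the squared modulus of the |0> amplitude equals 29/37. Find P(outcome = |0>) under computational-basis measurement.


|alpha|^2 = 29/37 = 0.7838
|beta|^2 = 1 - 29/37 = 8/37 = 0.2162
P(|0>) = |alpha|^2 = 0.7838

0.7838


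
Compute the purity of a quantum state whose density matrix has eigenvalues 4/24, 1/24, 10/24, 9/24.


tr(rho^2) = sum of eigenvalues squared
= (4/24)^2 + (1/24)^2 + (10/24)^2 + (9/24)^2
= (16 + 1 + 100 + 81) / 576
= 198/576
= 0.3438

0.3438


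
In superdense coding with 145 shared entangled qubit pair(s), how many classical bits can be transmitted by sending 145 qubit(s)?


Superdense coding allows 2 classical bits per shared entangled pair.
145 pair(s) -> 2 * 145 = 290 classical bits

290


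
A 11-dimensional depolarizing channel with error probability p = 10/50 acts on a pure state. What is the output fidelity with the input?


F = (1-p) + p/d
= (1 - 0.2000) + 0.2000/11
= 0.8000 + 0.0182
= 0.8182

0.8182


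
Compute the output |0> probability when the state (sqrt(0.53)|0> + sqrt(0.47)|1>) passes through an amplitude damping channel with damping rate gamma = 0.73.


For amplitude damping with parameter gamma on state sqrt(a)|0> + sqrt(b)|1>:
alpha^2 = 0.53, beta^2 = 0.47
P(|0>) = alpha^2 + gamma * beta^2
= 0.53 + 0.73 * 0.47
= 0.53 + 0.3431
= 0.8731

0.8731


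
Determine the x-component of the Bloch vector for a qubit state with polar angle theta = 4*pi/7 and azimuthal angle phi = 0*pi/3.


theta = 1.7952, phi = 0.0000
r_x = sin(theta)*cos(phi) = 0.9749 * 1.0000
r_x = 0.9749

0.9749


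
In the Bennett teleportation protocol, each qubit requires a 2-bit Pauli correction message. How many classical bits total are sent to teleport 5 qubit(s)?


Quantum teleportation requires 2 classical bits per qubit teleported.
5 qubit(s) -> 2 * 5 = 10 classical bits

10


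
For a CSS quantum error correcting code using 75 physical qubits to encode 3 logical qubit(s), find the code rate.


Code rate R = k/n
= 3/75
= 0.0400

0.0400


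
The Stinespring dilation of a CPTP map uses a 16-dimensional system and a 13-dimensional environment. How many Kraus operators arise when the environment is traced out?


Tracing out the environment in an orthonormal basis {|i>_E} gives Kraus operators K_i = <i|_E U |0>_E.
Number of Kraus operators = dim(H_env) = d_env
= 13

13


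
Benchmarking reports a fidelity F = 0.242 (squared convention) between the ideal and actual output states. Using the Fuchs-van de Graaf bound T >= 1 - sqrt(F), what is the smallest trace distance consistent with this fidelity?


Fuchs-van de Graaf (squared-fidelity convention): 1 - sqrt(F) <= T <= sqrt(1 - F).
Lower bound: T >= 1 - sqrt(F)
sqrt(F) = sqrt(0.242) = 0.4919
T >= 1 - 0.4919
T >= 0.5081

0.5081


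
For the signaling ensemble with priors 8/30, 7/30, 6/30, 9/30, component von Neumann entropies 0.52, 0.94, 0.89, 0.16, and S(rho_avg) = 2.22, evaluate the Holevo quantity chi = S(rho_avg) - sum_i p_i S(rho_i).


chi = S(rho) - sum_i p_i * S(rho_i)
Weighted entropy = 8/30 * 0.52 + 7/30 * 0.94 + 6/30 * 0.89 + 9/30 * 0.16
= 0.5840
chi = 2.22 - 0.5840
= 1.6360

1.6360


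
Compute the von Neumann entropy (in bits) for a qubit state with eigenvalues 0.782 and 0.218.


S = -p*log2(p) - (1-p)*log2(1-p)
p = 0.7820, 1-p = 0.2180
= -0.7820 * log2(0.7820) - 0.2180 * log2(0.2180)
= -(-0.2774) - (-0.4791)
= 0.7565

0.7565


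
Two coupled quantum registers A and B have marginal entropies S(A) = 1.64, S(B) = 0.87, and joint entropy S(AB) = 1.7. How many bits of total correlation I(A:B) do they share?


I(A:B) = S(A) + S(B) - S(AB)
= 1.64 + 0.87 - 1.7
= 0.8100

0.8100


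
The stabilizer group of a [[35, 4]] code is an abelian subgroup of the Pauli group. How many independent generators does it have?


For an [[n,k]] stabilizer code:
Number of stabilizer generators = n - k
= 35 - 4
= 31

31


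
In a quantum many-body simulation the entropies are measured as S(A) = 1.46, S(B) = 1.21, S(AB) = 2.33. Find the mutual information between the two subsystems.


I(A:B) = S(A) + S(B) - S(AB)
= 1.46 + 1.21 - 2.33
= 0.3400

0.3400


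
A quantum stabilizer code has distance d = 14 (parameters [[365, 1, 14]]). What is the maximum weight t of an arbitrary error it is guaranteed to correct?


Code parameters: [[365, 1, 14]], distance d = 14.
Number of correctable errors = floor((d-1)/2)
= floor((14 - 1)/2)
= floor(13/2)
= 6

6


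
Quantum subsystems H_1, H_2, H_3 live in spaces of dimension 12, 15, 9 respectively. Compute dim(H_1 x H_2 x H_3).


dim(H_1 x H_2 x H_3) = 12 * 15 * 9
= 180 * 9
= 1620

1620


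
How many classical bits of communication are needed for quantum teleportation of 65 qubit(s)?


Quantum teleportation requires 2 classical bits per qubit teleported.
65 qubit(s) -> 2 * 65 = 130 classical bits

130


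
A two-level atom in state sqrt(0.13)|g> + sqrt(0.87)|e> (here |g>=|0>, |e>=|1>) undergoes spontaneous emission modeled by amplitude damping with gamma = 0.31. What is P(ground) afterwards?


For amplitude damping with parameter gamma on state sqrt(a)|0> + sqrt(b)|1>:
alpha^2 = 0.13, beta^2 = 0.87
P(|0>) = alpha^2 + gamma * beta^2
= 0.13 + 0.31 * 0.87
= 0.13 + 0.2697
= 0.3997

0.3997


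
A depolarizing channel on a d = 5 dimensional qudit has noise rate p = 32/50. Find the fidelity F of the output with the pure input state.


F = (1-p) + p/d
= (1 - 0.6400) + 0.6400/5
= 0.3600 + 0.1280
= 0.4880

0.4880


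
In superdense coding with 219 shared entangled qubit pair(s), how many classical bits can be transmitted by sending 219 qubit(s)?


Superdense coding allows 2 classical bits per shared entangled pair.
219 pair(s) -> 2 * 219 = 438 classical bits

438


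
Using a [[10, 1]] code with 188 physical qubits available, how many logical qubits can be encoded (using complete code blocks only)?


Each code block uses 10 physical qubits for 1 logical qubit(s).
Number of complete blocks = floor(188 / 10) = 18
Logical qubits = 18 * 1
= 18

18


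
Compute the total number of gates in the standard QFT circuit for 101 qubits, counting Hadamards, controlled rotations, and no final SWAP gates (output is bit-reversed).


Hadamard gates: 101
Controlled rotations: n*(n-1)/2 = 101*100/2 = 5050
SWAP gates: 0 (omitted)
Total = 101 + 5050
= 5151

5151


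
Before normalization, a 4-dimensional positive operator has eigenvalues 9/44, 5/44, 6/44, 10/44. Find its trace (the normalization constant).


tr(M) = sum of eigenvalues
= 9/44 + 5/44 + 6/44 + 10/44
= 30/44
= 0.6818

0.6818
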